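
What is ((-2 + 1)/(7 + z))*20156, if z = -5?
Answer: -10078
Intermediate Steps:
((-2 + 1)/(7 + z))*20156 = ((-2 + 1)/(7 - 5))*20156 = -1/2*20156 = -10078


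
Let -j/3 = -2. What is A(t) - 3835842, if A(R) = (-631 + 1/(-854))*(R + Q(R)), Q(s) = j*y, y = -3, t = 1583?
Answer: -4119148443/854 ≈ -4.8234e+6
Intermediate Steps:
j = 6 (j = -3*(-2) = 6)
Q(s) = -18 (Q(s) = 6*(-3) = -18)
A(R) = 4849875/427 - 538875*R/854 (A(R) = (-631 + 1/(-854))*(R - 18) = (-631 - 1/854)*(-18 + R) = -538875*(-18 + R)/854 = 4849875/427 - 538875*R/854)
A(t) - 3835842 = (4849875/427 - 538875/854*1583) - 3835842 = (4849875/427 - 853039125/854) - 3835842 = -843339375/854 - 3835842 = -4119148443/854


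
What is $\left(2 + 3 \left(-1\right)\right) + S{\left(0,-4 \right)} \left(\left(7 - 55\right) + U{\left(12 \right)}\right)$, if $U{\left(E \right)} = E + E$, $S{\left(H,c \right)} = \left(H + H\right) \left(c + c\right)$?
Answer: $-1$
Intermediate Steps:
$S{\left(H,c \right)} = 4 H c$ ($S{\left(H,c \right)} = 2 H 2 c = 4 H c$)
$U{\left(E \right)} = 2 E$
$\left(2 + 3 \left(-1\right)\right) + S{\left(0,-4 \right)} \left(\left(7 - 55\right) + U{\left(12 \right)}\right) = \left(2 + 3 \left(-1\right)\right) + 4 \cdot 0 \left(-4\right) \left(\left(7 - 55\right) + 2 \cdot 12\right) = \left(2 - 3\right) + 0 \left(-48 + 24\right) = -1 + 0 \left(-24\right) = -1 + 0 = -1$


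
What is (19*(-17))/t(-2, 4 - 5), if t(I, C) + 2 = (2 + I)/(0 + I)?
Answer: 323/2 ≈ 161.50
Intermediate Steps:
t(I, C) = -2 + (2 + I)/I (t(I, C) = -2 + (2 + I)/(0 + I) = -2 + (2 + I)/I)
(19*(-17))/t(-2, 4 - 5) = (19*(-17))/(((2 - 1*(-2))/(-2))) = -323*(-2/(2 + 2)) = -323/((-1/2*4)) = -323/(-2) = -323*(-1/2) = 323/2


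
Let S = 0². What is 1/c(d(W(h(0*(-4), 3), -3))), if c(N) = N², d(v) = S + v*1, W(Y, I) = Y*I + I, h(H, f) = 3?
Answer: 1/144 ≈ 0.0069444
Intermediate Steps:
S = 0
W(Y, I) = I + I*Y (W(Y, I) = I*Y + I = I + I*Y)
d(v) = v (d(v) = 0 + v*1 = 0 + v = v)
1/c(d(W(h(0*(-4), 3), -3))) = 1/((-3*(1 + 3))²) = 1/((-3*4)²) = 1/((-12)²) = 1/144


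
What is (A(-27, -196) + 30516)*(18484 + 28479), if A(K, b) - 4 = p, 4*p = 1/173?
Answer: 991851092883/692 ≈ 1.4333e+9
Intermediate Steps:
p = 1/692 (p = (1/4)/173 = (1/4)*(1/173) = 1/692 ≈ 0.0014451)
A(K, b) = 2769/692 (A(K, b) = 4 + 1/692 = 2769/692)
(A(-27, -196) + 30516)*(18484 + 28479) = (2769/692 + 30516)*(18484 + 28479) = (21119841/692)*46963 = 991851092883/692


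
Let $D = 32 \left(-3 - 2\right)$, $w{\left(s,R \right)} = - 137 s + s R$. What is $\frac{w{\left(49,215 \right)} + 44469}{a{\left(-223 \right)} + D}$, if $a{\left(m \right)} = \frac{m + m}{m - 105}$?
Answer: $- \frac{7919724}{26017} \approx -304.41$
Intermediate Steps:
$a{\left(m \right)} = \frac{2 m}{-105 + m}$
$w{\left(s,R \right)} = - 137 s + R s$
$D = -160$ ($D = 32 \left(-5\right) = -160$)
$\frac{w{\left(49,215 \right)} + 44469}{a{\left(-223 \right)} + D} = \frac{49 \left(-137 + 215\right) + 44469}{2 \left(-223\right) \frac{1}{-105 - 223} - 160} = \frac{49 \cdot 78 + 44469}{2 \left(-223\right) \frac{1}{-328} - 160} = \frac{3822 + 44469}{2 \left(-223\right) \left(- \frac{1}{328}\right) - 160} = \frac{48291}{\frac{223}{164} - 160} = \frac{48291}{- \frac{26017}{164}} = 48291 \left(- \frac{164}{26017}\right) = - \frac{7919724}{26017}$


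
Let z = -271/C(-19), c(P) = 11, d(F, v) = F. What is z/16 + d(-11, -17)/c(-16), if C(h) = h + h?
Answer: -337/608 ≈ -0.55428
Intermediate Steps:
C(h) = 2*h
z = 271/38 (z = -271/(2*(-19)) = -271/(-38) = -271*(-1/38) = 271/38 ≈ 7.1316)
z/16 + d(-11, -17)/c(-16) = (271/38)/16 - 11/11 = (271/38)*(1/16) - 11*1/11 = 271/608 - 1 = -337/608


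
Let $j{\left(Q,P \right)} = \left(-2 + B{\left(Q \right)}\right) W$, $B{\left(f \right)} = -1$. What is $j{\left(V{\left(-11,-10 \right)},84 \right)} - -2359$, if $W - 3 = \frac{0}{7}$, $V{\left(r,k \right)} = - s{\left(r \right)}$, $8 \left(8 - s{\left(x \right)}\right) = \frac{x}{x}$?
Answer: $2350$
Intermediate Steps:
$s{\left(x \right)} = \frac{63}{8}$ ($s{\left(x \right)} = 8 - \frac{x \frac{1}{x}}{8} = 8 - \frac{1}{8} = \frac{63}{8}$)
$V{\left(r,k \right)} = - \frac{63}{8}$ ($V{\left(r,k \right)} = \left(-1\right) \frac{63}{8} = - \frac{63}{8}$)
$W = 3$ ($W = 3 + \frac{0}{7} = 3 + 0 \cdot \frac{1}{7} = 3 + 0 = 3$)
$j{\left(Q,P \right)} = -9$ ($j{\left(Q,P \right)} = \left(-2 - 1\right) 3 = \left(-3\right) 3 = -9$)
$j{\left(V{\left(-11,-10 \right)},84 \right)} - -2359 = -9 - -2359 = -9 + 2359 = 2350$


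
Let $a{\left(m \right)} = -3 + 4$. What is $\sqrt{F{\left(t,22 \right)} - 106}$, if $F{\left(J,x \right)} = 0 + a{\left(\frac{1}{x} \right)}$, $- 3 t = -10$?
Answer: $i \sqrt{105} \approx 10.247 i$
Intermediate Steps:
$t = \frac{10}{3}$ ($t = \left(- \frac{1}{3}\right) \left(-10\right) = \frac{10}{3} \approx 3.3333$)
$a{\left(m \right)} = 1$
$F{\left(J,x \right)} = 1$ ($F{\left(J,x \right)} = 0 + 1 = 1$)
$\sqrt{F{\left(t,22 \right)} - 106} = \sqrt{1 - 106} = \sqrt{-105} = i \sqrt{105}$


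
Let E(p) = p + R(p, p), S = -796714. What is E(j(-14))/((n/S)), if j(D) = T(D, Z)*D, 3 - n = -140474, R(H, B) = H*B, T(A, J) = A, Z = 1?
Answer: -30762720968/140477 ≈ -2.1899e+5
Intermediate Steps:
R(H, B) = B*H
n = 140477 (n = 3 - 1*(-140474) = 3 + 140474 = 140477)
j(D) = D² (j(D) = D*D = D²)
E(p) = p + p² (E(p) = p + p*p = p + p²)
E(j(-14))/((n/S)) = ((-14)²*(1 + (-14)²))/((140477/(-796714))) = (196*(1 + 196))/((140477*(-1/796714))) = (196*197)/(-140477/796714) = 38612*(-796714/140477) = -30762720968/140477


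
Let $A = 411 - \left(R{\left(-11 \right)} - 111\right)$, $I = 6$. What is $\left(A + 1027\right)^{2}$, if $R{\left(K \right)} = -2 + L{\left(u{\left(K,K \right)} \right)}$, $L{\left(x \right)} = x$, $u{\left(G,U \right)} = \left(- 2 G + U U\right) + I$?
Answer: $1965604$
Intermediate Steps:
$u{\left(G,U \right)} = 6 + U^{2} - 2 G$ ($u{\left(G,U \right)} = \left(- 2 G + U U\right) + 6 = \left(- 2 G + U^{2}\right) + 6 = \left(U^{2} - 2 G\right) + 6 = 6 + U^{2} - 2 G$)
$R{\left(K \right)} = 4 + K^{2} - 2 K$ ($R{\left(K \right)} = -2 + \left(6 + K^{2} - 2 K\right) = 4 + K^{2} - 2 K$)
$A = 375$ ($A = 411 - \left(\left(4 + \left(-11\right)^{2} - -22\right) - 111\right) = 411 - \left(\left(4 + 121 + 22\right) - 111\right) = 411 - \left(147 - 111\right) = 411 - 36 = 375$)
$\left(A + 1027\right)^{2} = \left(375 + 1027\right)^{2} = 1402^{2} = 1965604$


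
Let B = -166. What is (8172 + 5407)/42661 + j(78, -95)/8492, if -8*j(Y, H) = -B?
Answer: 12370557/39165104 ≈ 0.31586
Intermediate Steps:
j(Y, H) = -83/4 (j(Y, H) = -(-1)*(-166)/8 = -⅛*166 = -83/4)
(8172 + 5407)/42661 + j(78, -95)/8492 = (8172 + 5407)/42661 - 83/4/8492 = 13579*(1/42661) - 83/4*1/8492 = 367/1153 - 83/33968 = 12370557/39165104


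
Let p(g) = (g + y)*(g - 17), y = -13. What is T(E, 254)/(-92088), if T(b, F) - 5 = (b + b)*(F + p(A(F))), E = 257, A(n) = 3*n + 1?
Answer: -287713561/92088 ≈ -3124.3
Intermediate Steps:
A(n) = 1 + 3*n
p(g) = (-17 + g)*(-13 + g) (p(g) = (g - 13)*(g - 17) = (-13 + g)*(-17 + g) = (-17 + g)*(-13 + g))
T(b, F) = 5 + 2*b*(191 + (1 + 3*F)² - 89*F) (T(b, F) = 5 + (b + b)*(F + (221 + (1 + 3*F)² - 30*(1 + 3*F))) = 5 + (2*b)*(F + (221 + (1 + 3*F)² + (-30 - 90*F))) = 5 + (2*b)*(F + (191 + (1 + 3*F)² - 90*F)) = 5 + (2*b)*(191 + (1 + 3*F)² - 89*F) = 5 + 2*b*(191 + (1 + 3*F)² - 89*F))
T(E, 254)/(-92088) = (5 + 384*257 - 166*254*257 + 18*257*254²)/(-92088) = (5 + 98688 - 10836148 + 18*257*64516)*(-1/92088) = (5 + 98688 - 10836148 + 298451016)*(-1/92088) = 287713561*(-1/92088) = -287713561/92088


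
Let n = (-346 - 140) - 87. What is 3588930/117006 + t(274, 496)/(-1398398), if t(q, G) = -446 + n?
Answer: 836478627209/27270159398 ≈ 30.674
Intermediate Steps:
n = -573 (n = -486 - 87 = -573)
t(q, G) = -1019 (t(q, G) = -446 - 573 = -1019)
3588930/117006 + t(274, 496)/(-1398398) = 3588930/117006 - 1019/(-1398398) = 3588930*(1/117006) - 1019*(-1/1398398) = 598155/19501 + 1019/1398398 = 836478627209/27270159398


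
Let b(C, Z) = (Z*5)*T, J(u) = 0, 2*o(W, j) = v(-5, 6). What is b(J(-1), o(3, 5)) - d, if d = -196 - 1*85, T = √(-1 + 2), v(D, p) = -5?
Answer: 537/2 ≈ 268.50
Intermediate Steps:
o(W, j) = -5/2 (o(W, j) = (½)*(-5) = -5/2)
T = 1 (T = √1 = 1)
d = -281 (d = -196 - 85 = -281)
b(C, Z) = 5*Z (b(C, Z) = (Z*5)*1 = (5*Z)*1 = 5*Z)
b(J(-1), o(3, 5)) - d = 5*(-5/2) - 1*(-281) = -25/2 + 281 = 537/2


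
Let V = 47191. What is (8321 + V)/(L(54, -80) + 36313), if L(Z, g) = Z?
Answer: 55512/36367 ≈ 1.5264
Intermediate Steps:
(8321 + V)/(L(54, -80) + 36313) = (8321 + 47191)/(54 + 36313) = 55512/36367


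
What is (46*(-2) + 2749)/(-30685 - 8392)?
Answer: -2657/39077 ≈ -0.067994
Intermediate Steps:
(46*(-2) + 2749)/(-30685 - 8392) = (-92 + 2749)/(-39077) = 2657*(-1/39077) = -2657/39077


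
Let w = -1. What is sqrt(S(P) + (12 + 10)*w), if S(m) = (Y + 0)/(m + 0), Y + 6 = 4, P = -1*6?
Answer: I*sqrt(195)/3 ≈ 4.6547*I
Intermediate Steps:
P = -6
Y = -2 (Y = -6 + 4 = -2)
S(m) = -2/m (S(m) = (-2 + 0)/(m + 0) = -2/m)
sqrt(S(P) + (12 + 10)*w) = sqrt(-2/(-6) + (12 + 10)*(-1)) = sqrt(-2*(-1/6) + 22*(-1)) = sqrt(1/3 - 22) = sqrt(-65/3) = I*sqrt(195)/3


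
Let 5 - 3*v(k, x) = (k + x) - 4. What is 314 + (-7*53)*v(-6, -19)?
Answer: -11672/3 ≈ -3890.7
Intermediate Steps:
v(k, x) = 3 - k/3 - x/3 (v(k, x) = 5/3 - ((k + x) - 4)/3 = 5/3 - (-4 + k + x)/3 = 5/3 + (4/3 - k/3 - x/3) = 3 - k/3 - x/3)
314 + (-7*53)*v(-6, -19) = 314 + (-7*53)*(3 - 1/3*(-6) - 1/3*(-19)) = 314 - 371*(3 + 2 + 19/3) = 314 - 371*34/3 = 314 - 12614/3 = -11672/3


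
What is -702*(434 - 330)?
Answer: -73008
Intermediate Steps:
-702*(434 - 330) = -702*104 = -73008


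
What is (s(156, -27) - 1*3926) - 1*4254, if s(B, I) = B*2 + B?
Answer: -7712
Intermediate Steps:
s(B, I) = 3*B (s(B, I) = 2*B + B = 3*B)
(s(156, -27) - 1*3926) - 1*4254 = (3*156 - 1*3926) - 1*4254 = (468 - 3926) - 4254 = -3458 - 4254 = -7712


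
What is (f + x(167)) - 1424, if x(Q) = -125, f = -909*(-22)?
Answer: 18449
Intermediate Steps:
f = 19998
(f + x(167)) - 1424 = (19998 - 125) - 1424 = 19873 - 1424 = 18449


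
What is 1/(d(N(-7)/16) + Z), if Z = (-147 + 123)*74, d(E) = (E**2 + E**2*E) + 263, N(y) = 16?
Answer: -1/1511 ≈ -0.00066181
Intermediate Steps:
d(E) = 263 + E**2 + E**3 (d(E) = (E**2 + E**3) + 263 = 263 + E**2 + E**3)
Z = -1776 (Z = -24*74 = -1776)
1/(d(N(-7)/16) + Z) = 1/((263 + (16/16)**2 + (16/16)**3) - 1776) = 1/((263 + (16*(1/16))**2 + (16*(1/16))**3) - 1776) = 1/((263 + 1**2 + 1**3) - 1776) = 1/((263 + 1 + 1) - 1776) = 1/(265 - 1776) = 1/(-1511) = -1/1511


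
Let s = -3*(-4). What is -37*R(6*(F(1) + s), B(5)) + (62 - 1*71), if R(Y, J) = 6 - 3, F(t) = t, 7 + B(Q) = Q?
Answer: -120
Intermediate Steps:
B(Q) = -7 + Q
s = 12
R(Y, J) = 3
-37*R(6*(F(1) + s), B(5)) + (62 - 1*71) = -37*3 + (62 - 1*71) = -111 + (62 - 71) = -111 - 9 = -120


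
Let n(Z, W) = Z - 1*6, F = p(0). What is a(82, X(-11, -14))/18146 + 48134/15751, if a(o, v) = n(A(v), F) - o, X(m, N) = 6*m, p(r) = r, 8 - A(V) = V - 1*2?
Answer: 436625276/142908823 ≈ 3.0553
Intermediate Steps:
A(V) = 10 - V (A(V) = 8 - (V - 1*2) = 8 - (V - 2) = 8 - (-2 + V) = 8 + (2 - V) = 10 - V)
F = 0
n(Z, W) = -6 + Z (n(Z, W) = Z - 6 = -6 + Z)
a(o, v) = 4 - o - v (a(o, v) = (-6 + (10 - v)) - o = (4 - v) - o = 4 - o - v)
a(82, X(-11, -14))/18146 + 48134/15751 = (4 - 1*82 - 6*(-11))/18146 + 48134/15751 = (4 - 82 - 1*(-66))*(1/18146) + 48134*(1/15751) = (4 - 82 + 66)*(1/18146) + 48134/15751 = -12*1/18146 + 48134/15751 = -6/9073 + 48134/15751 = 436625276/142908823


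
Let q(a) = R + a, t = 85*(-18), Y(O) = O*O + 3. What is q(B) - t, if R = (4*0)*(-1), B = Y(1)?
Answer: 1534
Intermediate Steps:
Y(O) = 3 + O² (Y(O) = O² + 3 = 3 + O²)
t = -1530
B = 4 (B = 3 + 1² = 3 + 1 = 4)
R = 0 (R = 0*(-1) = 0)
q(a) = a (q(a) = 0 + a = a)
q(B) - t = 4 - 1*(-1530) = 4 + 1530 = 1534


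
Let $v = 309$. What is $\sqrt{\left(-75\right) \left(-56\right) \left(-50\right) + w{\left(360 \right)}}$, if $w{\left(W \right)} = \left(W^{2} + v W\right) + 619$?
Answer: $\sqrt{31459} \approx 177.37$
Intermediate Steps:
$w{\left(W \right)} = 619 + W^{2} + 309 W$ ($w{\left(W \right)} = \left(W^{2} + 309 W\right) + 619 = 619 + W^{2} + 309 W$)
$\sqrt{\left(-75\right) \left(-56\right) \left(-50\right) + w{\left(360 \right)}} = \sqrt{\left(-75\right) \left(-56\right) \left(-50\right) + \left(619 + 360^{2} + 309 \cdot 360\right)} = \sqrt{4200 \left(-50\right) + \left(619 + 129600 + 111240\right)} = \sqrt{-210000 + 241459} = \sqrt{31459}$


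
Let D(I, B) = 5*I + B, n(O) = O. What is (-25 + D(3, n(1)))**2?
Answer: 81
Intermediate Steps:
D(I, B) = B + 5*I
(-25 + D(3, n(1)))**2 = (-25 + (1 + 5*3))**2 = (-25 + (1 + 15))**2 = (-25 + 16)**2 = (-9)**2 = 81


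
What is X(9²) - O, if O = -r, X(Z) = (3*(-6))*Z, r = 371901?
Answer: 370443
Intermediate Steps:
X(Z) = -18*Z
O = -371901 (O = -1*371901 = -371901)
X(9²) - O = -18*9² - 1*(-371901) = -18*81 + 371901 = -1458 + 371901 = 370443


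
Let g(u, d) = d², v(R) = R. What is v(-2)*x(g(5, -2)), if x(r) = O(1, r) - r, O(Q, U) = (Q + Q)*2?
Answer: 0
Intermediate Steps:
O(Q, U) = 4*Q (O(Q, U) = (2*Q)*2 = 4*Q)
x(r) = 4 - r (x(r) = 4*1 - r = 4 - r)
v(-2)*x(g(5, -2)) = -2*(4 - 1*(-2)²) = -2*(4 - 1*4) = -2*(4 - 4) = -2*0 = 0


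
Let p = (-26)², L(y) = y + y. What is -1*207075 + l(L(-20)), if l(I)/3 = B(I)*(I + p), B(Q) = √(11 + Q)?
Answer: -207075 + 1908*I*√29 ≈ -2.0708e+5 + 10275.0*I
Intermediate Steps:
L(y) = 2*y
p = 676
l(I) = 3*√(11 + I)*(676 + I) (l(I) = 3*(√(11 + I)*(I + 676)) = 3*(√(11 + I)*(676 + I)) = 3*√(11 + I)*(676 + I))
-1*207075 + l(L(-20)) = -1*207075 + 3*√(11 + 2*(-20))*(676 + 2*(-20)) = -207075 + 3*√(11 - 40)*(676 - 40) = -207075 + 3*√(-29)*636 = -207075 + 3*(I*√29)*636 = -207075 + 1908*I*√29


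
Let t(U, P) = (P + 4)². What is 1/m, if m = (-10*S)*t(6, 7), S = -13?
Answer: 1/15730 ≈ 6.3573e-5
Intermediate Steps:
t(U, P) = (4 + P)²
m = 15730 (m = (-10*(-13))*(4 + 7)² = 130*11² = 130*121 = 15730)
1/m = 1/15730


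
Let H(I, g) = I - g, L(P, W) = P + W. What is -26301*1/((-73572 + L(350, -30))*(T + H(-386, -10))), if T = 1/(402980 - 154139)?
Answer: -6544767141/6853765877180 ≈ -0.00095492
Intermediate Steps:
T = 1/248841 ≈ 4.0186e-6
-26301*1/((-73572 + L(350, -30))*(T + H(-386, -10))) = -26301*1/((-73572 + (350 - 30))*(1/248841 + (-386 - 1*(-10)))) = -26301*1/((-73572 + 320)*(1/248841 + (-386 + 10))) = -26301*(-1/(73252*(1/248841 - 376))) = -26301/((-93564215/248841*(-73252))) = -26301/6853765877180/248841 = -26301*248841/6853765877180 = -6544767141/6853765877180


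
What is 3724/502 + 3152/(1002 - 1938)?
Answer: 118960/29367 ≈ 4.0508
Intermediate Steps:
3724/502 + 3152/(1002 - 1938) = 3724*(1/502) + 3152/(-936) = 1862/251 + 3152*(-1/936) = 1862/251 - 394/117 = 118960/29367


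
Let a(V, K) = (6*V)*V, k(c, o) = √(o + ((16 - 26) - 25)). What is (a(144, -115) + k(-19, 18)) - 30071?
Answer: 94345 + I*√17 ≈ 94345.0 + 4.1231*I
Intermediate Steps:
k(c, o) = √(-35 + o) (k(c, o) = √(o + (-10 - 25)) = √(o - 35) = √(-35 + o))
a(V, K) = 6*V²
(a(144, -115) + k(-19, 18)) - 30071 = (6*144² + √(-35 + 18)) - 30071 = (6*20736 + √(-17)) - 30071 = (124416 + I*√17) - 30071 = 94345 + I*√17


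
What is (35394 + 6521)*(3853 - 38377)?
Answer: -1447073460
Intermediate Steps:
(35394 + 6521)*(3853 - 38377) = 41915*(-34524) = -1447073460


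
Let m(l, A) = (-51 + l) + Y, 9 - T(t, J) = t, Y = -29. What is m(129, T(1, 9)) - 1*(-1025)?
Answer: 1074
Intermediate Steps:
T(t, J) = 9 - t
m(l, A) = -80 + l (m(l, A) = (-51 + l) - 29 = -80 + l)
m(129, T(1, 9)) - 1*(-1025) = (-80 + 129) - 1*(-1025) = 49 + 1025 = 1074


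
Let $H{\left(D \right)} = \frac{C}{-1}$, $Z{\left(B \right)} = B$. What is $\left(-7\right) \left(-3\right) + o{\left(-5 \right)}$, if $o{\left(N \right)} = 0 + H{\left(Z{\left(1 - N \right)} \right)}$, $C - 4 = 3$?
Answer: $14$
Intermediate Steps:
$C = 7$ ($C = 4 + 3 = 7$)
$H{\left(D \right)} = -7$ ($H{\left(D \right)} = \frac{7}{-1} = 7 \left(-1\right) = -7$)
$o{\left(N \right)} = -7$ ($o{\left(N \right)} = 0 - 7 = -7$)
$\left(-7\right) \left(-3\right) + o{\left(-5 \right)} = \left(-7\right) \left(-3\right) - 7 = 21 - 7 = 14$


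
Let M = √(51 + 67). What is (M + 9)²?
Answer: (9 + √118)² ≈ 394.53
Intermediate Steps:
M = √118 ≈ 10.863
(M + 9)² = (√118 + 9)² = (9 + √118)²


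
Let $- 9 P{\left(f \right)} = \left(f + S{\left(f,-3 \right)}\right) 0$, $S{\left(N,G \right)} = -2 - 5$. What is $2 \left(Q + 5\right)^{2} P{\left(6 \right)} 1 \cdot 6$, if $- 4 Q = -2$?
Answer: $0$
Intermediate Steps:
$S{\left(N,G \right)} = -7$ ($S{\left(N,G \right)} = -2 - 5 = -7$)
$Q = \frac{1}{2}$ ($Q = \left(- \frac{1}{4}\right) \left(-2\right) = \frac{1}{2} \approx 0.5$)
$P{\left(f \right)} = 0$ ($P{\left(f \right)} = - \frac{\left(f - 7\right) 0}{9} = - \frac{\left(-7 + f\right) 0}{9} = \left(- \frac{1}{9}\right) 0 = 0$)
$2 \left(Q + 5\right)^{2} P{\left(6 \right)} 1 \cdot 6 = 2 \left(\frac{1}{2} + 5\right)^{2} \cdot 0 \cdot 1 \cdot 6 = 2 \left(\frac{11}{2}\right)^{2} \cdot 0 \cdot 1 \cdot 6 = 2 \cdot \frac{121}{4} \cdot 0 \cdot 1 \cdot 6 = 2 \cdot 0 \cdot 1 \cdot 6 = 2 \cdot 0 \cdot 6 = 0 \cdot 6 = 0$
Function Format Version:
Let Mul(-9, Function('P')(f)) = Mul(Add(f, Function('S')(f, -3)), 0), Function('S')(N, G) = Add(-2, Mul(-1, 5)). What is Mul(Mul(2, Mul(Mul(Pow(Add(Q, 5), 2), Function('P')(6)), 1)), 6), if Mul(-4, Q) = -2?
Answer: 0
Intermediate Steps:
Function('S')(N, G) = -7 (Function('S')(N, G) = Add(-2, -5) = -7)
Q = Rational(1, 2) (Q = Mul(Rational(-1, 4), -2) = Rational(1, 2) ≈ 0.50000)
Function('P')(f) = 0 (Function('P')(f) = Mul(Rational(-1, 9), Mul(Add(f, -7), 0)) = Mul(Rational(-1, 9), Mul(Add(-7, f), 0)) = Mul(Rational(-1, 9), 0) = 0)
Mul(Mul(2, Mul(Mul(Pow(Add(Q, 5), 2), Function('P')(6)), 1)), 6) = Mul(Mul(2, Mul(Mul(Pow(Add(Rational(1, 2), 5), 2), 0), 1)), 6) = Mul(Mul(2, Mul(Mul(Pow(Rational(11, 2), 2), 0), 1)), 6) = Mul(Mul(2, Mul(Mul(Rational(121, 4), 0), 1)), 6) = Mul(Mul(2, Mul(0, 1)), 6) = Mul(Mul(2, 0), 6) = Mul(0, 6) = 0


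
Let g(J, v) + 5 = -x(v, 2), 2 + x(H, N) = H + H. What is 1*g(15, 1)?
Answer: -5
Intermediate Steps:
x(H, N) = -2 + 2*H (x(H, N) = -2 + (H + H) = -2 + 2*H)
g(J, v) = -3 - 2*v (g(J, v) = -5 - (-2 + 2*v) = -5 + (2 - 2*v) = -3 - 2*v)
1*g(15, 1) = 1*(-3 - 2*1) = 1*(-3 - 2) = 1*(-5) = -5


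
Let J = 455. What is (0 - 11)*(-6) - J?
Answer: -389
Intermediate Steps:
(0 - 11)*(-6) - J = (0 - 11)*(-6) - 1*455 = -11*(-6) - 455 = 66 - 455 = -389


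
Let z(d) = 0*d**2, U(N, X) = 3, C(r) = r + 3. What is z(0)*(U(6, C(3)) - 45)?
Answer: 0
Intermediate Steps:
C(r) = 3 + r
z(d) = 0
z(0)*(U(6, C(3)) - 45) = 0*(3 - 45) = 0*(-42) = 0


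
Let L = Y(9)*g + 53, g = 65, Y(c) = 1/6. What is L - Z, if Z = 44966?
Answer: -269413/6 ≈ -44902.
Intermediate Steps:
Y(c) = ⅙
L = 383/6 (L = (⅙)*65 + 53 = 65/6 + 53 = 383/6 ≈ 63.833)
L - Z = 383/6 - 1*44966 = 383/6 - 44966 = -269413/6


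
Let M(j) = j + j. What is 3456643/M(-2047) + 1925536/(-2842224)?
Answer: -614527302401/727254066 ≈ -845.00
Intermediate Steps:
M(j) = 2*j
3456643/M(-2047) + 1925536/(-2842224) = 3456643/((2*(-2047))) + 1925536/(-2842224) = 3456643/(-4094) + 1925536*(-1/2842224) = 3456643*(-1/4094) - 120346/177639 = -3456643/4094 - 120346/177639 = -614527302401/727254066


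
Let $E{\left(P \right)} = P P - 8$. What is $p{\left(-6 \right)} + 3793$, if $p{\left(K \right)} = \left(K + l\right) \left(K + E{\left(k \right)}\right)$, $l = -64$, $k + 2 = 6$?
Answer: $3653$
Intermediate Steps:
$k = 4$ ($k = -2 + 6 = 4$)
$E{\left(P \right)} = -8 + P^{2}$ ($E{\left(P \right)} = P^{2} - 8 = -8 + P^{2}$)
$p{\left(K \right)} = \left(-64 + K\right) \left(8 + K\right)$ ($p{\left(K \right)} = \left(K - 64\right) \left(K - \left(8 - 4^{2}\right)\right) = \left(-64 + K\right) \left(K + \left(-8 + 16\right)\right) = \left(-64 + K\right) \left(K + 8\right) = \left(-64 + K\right) \left(8 + K\right)$)
$p{\left(-6 \right)} + 3793 = \left(-512 + \left(-6\right)^{2} - -336\right) + 3793 = \left(-512 + 36 + 336\right) + 3793 = -140 + 3793 = 3653$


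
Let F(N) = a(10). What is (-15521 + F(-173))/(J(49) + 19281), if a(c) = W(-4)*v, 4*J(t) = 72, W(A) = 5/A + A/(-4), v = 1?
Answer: -20695/25732 ≈ -0.80425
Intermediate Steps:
W(A) = 5/A - A/4 (W(A) = 5/A + A*(-¼) = 5/A - A/4)
J(t) = 18 (J(t) = (¼)*72 = 18)
a(c) = -¼ (a(c) = (5/(-4) - ¼*(-4))*1 = (5*(-¼) + 1)*1 = (-5/4 + 1)*1 = -¼*1 = -¼)
F(N) = -¼
(-15521 + F(-173))/(J(49) + 19281) = (-15521 - ¼)/(18 + 19281) = -62085/4/19299 = -62085/4*1/19299 = -20695/25732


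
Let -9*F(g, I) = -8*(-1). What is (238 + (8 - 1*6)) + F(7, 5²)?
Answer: 2152/9 ≈ 239.11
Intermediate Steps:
F(g, I) = -8/9 (F(g, I) = -(-8)*(-1)/9 = -⅑*8 = -8/9)
(238 + (8 - 1*6)) + F(7, 5²) = (238 + (8 - 1*6)) - 8/9 = (238 + (8 - 6)) - 8/9 = (238 + 2) - 8/9 = 240 - 8/9 = 2152/9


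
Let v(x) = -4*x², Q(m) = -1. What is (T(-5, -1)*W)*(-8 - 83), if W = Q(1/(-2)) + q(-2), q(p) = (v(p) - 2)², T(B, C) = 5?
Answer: -146965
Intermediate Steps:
q(p) = (-2 - 4*p²)² (q(p) = (-4*p² - 2)² = (-2 - 4*p²)²)
W = 323 (W = -1 + 4*(1 + 2*(-2)²)² = -1 + 4*(1 + 2*4)² = -1 + 4*(1 + 8)² = -1 + 4*9² = -1 + 4*81 = -1 + 324 = 323)
(T(-5, -1)*W)*(-8 - 83) = (5*323)*(-8 - 83) = 1615*(-91) = -146965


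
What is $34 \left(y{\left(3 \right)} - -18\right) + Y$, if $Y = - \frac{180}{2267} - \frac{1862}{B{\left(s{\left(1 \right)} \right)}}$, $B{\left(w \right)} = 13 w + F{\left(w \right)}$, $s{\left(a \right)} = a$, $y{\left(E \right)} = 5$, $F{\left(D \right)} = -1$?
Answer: $\frac{8525107}{13602} \approx 626.75$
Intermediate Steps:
$B{\left(w \right)} = -1 + 13 w$ ($B{\left(w \right)} = 13 w - 1 = -1 + 13 w$)
$Y = - \frac{2111657}{13602}$ ($Y = - \frac{180}{2267} - \frac{1862}{-1 + 13 \cdot 1} = \left(-180\right) \frac{1}{2267} - \frac{1862}{-1 + 13} = - \frac{180}{2267} - \frac{1862}{12} = - \frac{180}{2267} - \frac{931}{6} = - \frac{2111657}{13602} \approx -155.25$)
$34 \left(y{\left(3 \right)} - -18\right) + Y = 34 \left(5 - -18\right) - \frac{2111657}{13602} = 34 \left(5 + 18\right) - \frac{2111657}{13602} = 34 \cdot 23 - \frac{2111657}{13602} = 782 - \frac{2111657}{13602} = \frac{8525107}{13602}$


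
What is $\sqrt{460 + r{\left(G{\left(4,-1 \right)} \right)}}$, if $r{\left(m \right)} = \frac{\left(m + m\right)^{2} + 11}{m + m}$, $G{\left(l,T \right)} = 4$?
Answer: $\frac{\sqrt{7510}}{4} \approx 21.665$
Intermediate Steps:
$r{\left(m \right)} = \frac{11 + 4 m^{2}}{2 m}$ ($r{\left(m \right)} = \frac{\left(2 m\right)^{2} + 11}{2 m} = \left(4 m^{2} + 11\right) \frac{1}{2 m} = \left(11 + 4 m^{2}\right) \frac{1}{2 m} = \frac{11 + 4 m^{2}}{2 m}$)
$\sqrt{460 + r{\left(G{\left(4,-1 \right)} \right)}} = \sqrt{460 + \left(2 \cdot 4 + \frac{11}{2 \cdot 4}\right)} = \sqrt{460 + \left(8 + \frac{11}{2} \cdot \frac{1}{4}\right)} = \sqrt{460 + \left(8 + \frac{11}{8}\right)} = \sqrt{460 + \frac{75}{8}} = \sqrt{\frac{3755}{8}} = \frac{\sqrt{7510}}{4}$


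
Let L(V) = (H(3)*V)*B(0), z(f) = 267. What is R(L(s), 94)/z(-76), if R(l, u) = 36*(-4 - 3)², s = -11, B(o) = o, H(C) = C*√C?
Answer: 588/89 ≈ 6.6067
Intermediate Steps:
H(C) = C^(3/2)
L(V) = 0 (L(V) = (3^(3/2)*V)*0 = ((3*√3)*V)*0 = (3*V*√3)*0 = 0)
R(l, u) = 1764 (R(l, u) = 36*(-7)² = 36*49 = 1764)
R(L(s), 94)/z(-76) = 1764/267 = 1764*(1/267) = 588/89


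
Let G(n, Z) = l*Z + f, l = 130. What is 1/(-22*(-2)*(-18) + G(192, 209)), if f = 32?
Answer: 1/26410 ≈ 3.7864e-5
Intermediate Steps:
G(n, Z) = 32 + 130*Z (G(n, Z) = 130*Z + 32 = 32 + 130*Z)
1/(-22*(-2)*(-18) + G(192, 209)) = 1/(-22*(-2)*(-18) + (32 + 130*209)) = 1/(44*(-18) + (32 + 27170)) = 1/(-792 + 27202) = 1/26410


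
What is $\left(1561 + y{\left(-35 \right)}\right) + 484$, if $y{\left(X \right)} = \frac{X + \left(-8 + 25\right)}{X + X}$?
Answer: $\frac{71584}{35} \approx 2045.3$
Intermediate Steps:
$y{\left(X \right)} = \frac{17 + X}{2 X}$ ($y{\left(X \right)} = \frac{X + 17}{2 X} = \left(17 + X\right) \frac{1}{2 X} = \frac{17 + X}{2 X}$)
$\left(1561 + y{\left(-35 \right)}\right) + 484 = \left(1561 + \frac{17 - 35}{2 \left(-35\right)}\right) + 484 = \left(1561 + \frac{1}{2} \left(- \frac{1}{35}\right) \left(-18\right)\right) + 484 = \left(1561 + \frac{9}{35}\right) + 484 = \frac{54644}{35} + 484 = \frac{71584}{35}$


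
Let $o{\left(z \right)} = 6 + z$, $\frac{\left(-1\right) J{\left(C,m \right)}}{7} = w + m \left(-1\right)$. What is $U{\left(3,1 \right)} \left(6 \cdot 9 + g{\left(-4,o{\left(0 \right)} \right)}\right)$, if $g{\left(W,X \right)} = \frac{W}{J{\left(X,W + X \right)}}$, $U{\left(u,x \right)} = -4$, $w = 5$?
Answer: $- \frac{4552}{21} \approx -216.76$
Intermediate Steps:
$J{\left(C,m \right)} = -35 + 7 m$ ($J{\left(C,m \right)} = - 7 \left(5 + m \left(-1\right)\right) = - 7 \left(5 - m\right) = -35 + 7 m$)
$g{\left(W,X \right)} = \frac{W}{-35 + 7 W + 7 X}$ ($g{\left(W,X \right)} = \frac{W}{-35 + 7 \left(W + X\right)} = \frac{W}{-35 + \left(7 W + 7 X\right)} = \frac{W}{-35 + 7 W + 7 X}$)
$U{\left(3,1 \right)} \left(6 \cdot 9 + g{\left(-4,o{\left(0 \right)} \right)}\right) = - 4 \left(6 \cdot 9 + \frac{1}{7} \left(-4\right) \frac{1}{-5 - 4 + \left(6 + 0\right)}\right) = - 4 \left(54 + \frac{1}{7} \left(-4\right) \frac{1}{-5 - 4 + 6}\right) = - 4 \left(54 + \frac{1}{7} \left(-4\right) \frac{1}{-3}\right) = - 4 \left(54 + \frac{1}{7} \left(-4\right) \left(- \frac{1}{3}\right)\right) = - 4 \left(54 + \frac{4}{21}\right) = \left(-4\right) \frac{1138}{21} = - \frac{4552}{21}$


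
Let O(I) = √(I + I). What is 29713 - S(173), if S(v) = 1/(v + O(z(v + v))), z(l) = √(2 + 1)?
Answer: 29713 - 1/(173 + √2*3^(¼)) ≈ 29713.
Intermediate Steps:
z(l) = √3
O(I) = √2*√I (O(I) = √(2*I) = √2*√I)
S(v) = 1/(v + √2*3^(¼)) (S(v) = 1/(v + √2*√(√3)) = 1/(v + √2*3^(¼)))
29713 - S(173) = 29713 - 1/(173 + √2*3^(¼))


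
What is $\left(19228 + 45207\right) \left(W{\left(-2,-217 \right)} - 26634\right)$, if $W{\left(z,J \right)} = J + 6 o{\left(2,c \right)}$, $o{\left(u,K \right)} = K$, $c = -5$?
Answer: $-1732077235$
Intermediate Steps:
$W{\left(z,J \right)} = -30 + J$ ($W{\left(z,J \right)} = J + 6 \left(-5\right) = J - 30 = -30 + J$)
$\left(19228 + 45207\right) \left(W{\left(-2,-217 \right)} - 26634\right) = \left(19228 + 45207\right) \left(\left(-30 - 217\right) - 26634\right) = 64435 \left(-247 - 26634\right) = 64435 \left(-26881\right) = -1732077235$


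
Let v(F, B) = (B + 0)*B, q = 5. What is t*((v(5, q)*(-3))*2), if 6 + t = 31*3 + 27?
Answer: -17100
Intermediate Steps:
v(F, B) = B² (v(F, B) = B*B = B²)
t = 114 (t = -6 + (31*3 + 27) = -6 + (93 + 27) = -6 + 120 = 114)
t*((v(5, q)*(-3))*2) = 114*((5²*(-3))*2) = 114*((25*(-3))*2) = 114*(-75*2) = 114*(-150) = -17100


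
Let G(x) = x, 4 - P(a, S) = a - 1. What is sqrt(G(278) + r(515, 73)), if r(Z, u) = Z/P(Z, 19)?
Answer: sqrt(2881806)/102 ≈ 16.643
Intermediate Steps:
P(a, S) = 5 - a (P(a, S) = 4 - (a - 1) = 4 - (-1 + a) = 4 + (1 - a) = 5 - a)
r(Z, u) = Z/(5 - Z)
sqrt(G(278) + r(515, 73)) = sqrt(278 - 1*515/(-5 + 515)) = sqrt(278 - 1*515/510) = sqrt(278 - 1*515*1/510) = sqrt(278 - 103/102) = sqrt(28253/102) = sqrt(2881806)/102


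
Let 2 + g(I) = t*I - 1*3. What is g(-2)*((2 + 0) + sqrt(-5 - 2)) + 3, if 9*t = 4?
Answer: -79/9 - 53*I*sqrt(7)/9 ≈ -8.7778 - 15.581*I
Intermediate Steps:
t = 4/9 (t = (1/9)*4 = 4/9 ≈ 0.44444)
g(I) = -5 + 4*I/9 (g(I) = -2 + (4*I/9 - 1*3) = -2 + (4*I/9 - 3) = -2 + (-3 + 4*I/9) = -5 + 4*I/9)
g(-2)*((2 + 0) + sqrt(-5 - 2)) + 3 = (-5 + (4/9)*(-2))*((2 + 0) + sqrt(-5 - 2)) + 3 = (-5 - 8/9)*(2 + sqrt(-7)) + 3 = -53*(2 + I*sqrt(7))/9 + 3 = (-106/9 - 53*I*sqrt(7)/9) + 3 = -79/9 - 53*I*sqrt(7)/9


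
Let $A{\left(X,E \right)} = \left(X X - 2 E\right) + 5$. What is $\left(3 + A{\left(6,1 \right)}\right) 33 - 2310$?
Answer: $-924$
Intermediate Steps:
$A{\left(X,E \right)} = 5 + X^{2} - 2 E$ ($A{\left(X,E \right)} = \left(X^{2} - 2 E\right) + 5 = 5 + X^{2} - 2 E$)
$\left(3 + A{\left(6,1 \right)}\right) 33 - 2310 = \left(3 + \left(5 + 6^{2} - 2\right)\right) 33 - 2310 = \left(3 + \left(5 + 36 - 2\right)\right) 33 - 2310 = \left(3 + 39\right) 33 - 2310 = 42 \cdot 33 - 2310 = 1386 - 2310 = -924$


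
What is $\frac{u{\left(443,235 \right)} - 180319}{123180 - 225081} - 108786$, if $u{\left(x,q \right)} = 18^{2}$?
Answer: $- \frac{11085222191}{101901} \approx -1.0878 \cdot 10^{5}$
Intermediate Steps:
$u{\left(x,q \right)} = 324$
$\frac{u{\left(443,235 \right)} - 180319}{123180 - 225081} - 108786 = \frac{324 - 180319}{123180 - 225081} - 108786 = - \frac{179995}{-101901} - 108786 = \left(-179995\right) \left(- \frac{1}{101901}\right) - 108786 = \frac{179995}{101901} - 108786 = - \frac{11085222191}{101901}$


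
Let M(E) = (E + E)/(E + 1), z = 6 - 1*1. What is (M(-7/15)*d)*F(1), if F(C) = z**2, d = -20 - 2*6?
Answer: 1400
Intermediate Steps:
z = 5 (z = 6 - 1 = 5)
M(E) = 2*E/(1 + E) (M(E) = (2*E)/(1 + E) = 2*E/(1 + E))
d = -32 (d = -20 - 1*12 = -20 - 12 = -32)
F(C) = 25 (F(C) = 5**2 = 25)
(M(-7/15)*d)*F(1) = ((2*(-7/15)/(1 - 7/15))*(-32))*25 = ((2*(-7/15)/(8/15))*(-32))*25 = ((2*(-7/15)*(15/8))*(-32))*25 = -7/4*(-32)*25 = 56*25 = 1400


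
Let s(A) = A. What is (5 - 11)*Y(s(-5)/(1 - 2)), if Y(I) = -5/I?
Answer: 6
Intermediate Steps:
(5 - 11)*Y(s(-5)/(1 - 2)) = (5 - 11)*(-5/((-5/(1 - 2)))) = -(-30)/((-5/(-1))) = -(-30)/((-5*(-1))) = -(-30)/5 = -6*(-1) = 6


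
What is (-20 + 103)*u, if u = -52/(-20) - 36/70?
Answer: 6059/35 ≈ 173.11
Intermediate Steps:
u = 73/35 (u = -52*(-1/20) - 36*1/70 = 13/5 - 18/35 = 73/35 ≈ 2.0857)
(-20 + 103)*u = (-20 + 103)*(73/35) = 83*(73/35) = 6059/35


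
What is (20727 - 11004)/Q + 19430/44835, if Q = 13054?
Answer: 2260885/1918938 ≈ 1.1782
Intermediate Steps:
(20727 - 11004)/Q + 19430/44835 = (20727 - 11004)/13054 + 19430/44835 = 9723*(1/13054) + 19430*(1/44835) = 9723/13054 + 3886/8967 = 2260885/1918938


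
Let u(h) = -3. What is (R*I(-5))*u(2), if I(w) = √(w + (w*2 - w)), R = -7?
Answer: 21*I*√10 ≈ 66.408*I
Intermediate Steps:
I(w) = √2*√w (I(w) = √(w + (2*w - w)) = √(w + w) = √(2*w) = √2*√w)
(R*I(-5))*u(2) = -7*√2*√(-5)*(-3) = -7*√2*I*√5*(-3) = -7*I*√10*(-3) = 21*I*√10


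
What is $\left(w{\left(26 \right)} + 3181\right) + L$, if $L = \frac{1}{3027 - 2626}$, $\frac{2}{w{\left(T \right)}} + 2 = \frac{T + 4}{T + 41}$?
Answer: $\frac{66303397}{20852} \approx 3179.7$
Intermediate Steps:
$w{\left(T \right)} = \frac{2}{-2 + \frac{4 + T}{41 + T}}$ ($w{\left(T \right)} = \frac{2}{-2 + \frac{T + 4}{T + 41}} = \frac{2}{-2 + \frac{4 + T}{41 + T}}$)
$L = \frac{1}{401} \approx 0.0024938$
$\left(w{\left(26 \right)} + 3181\right) + L = \left(\frac{2 \left(-41 - 26\right)}{78 + 26} + 3181\right) + \frac{1}{401} = \left(\frac{2 \left(-41 - 26\right)}{104} + 3181\right) + \frac{1}{401} = \left(2 \cdot \frac{1}{104} \left(-67\right) + 3181\right) + \frac{1}{401} = \left(- \frac{67}{52} + 3181\right) + \frac{1}{401} = \frac{165345}{52} + \frac{1}{401} = \frac{66303397}{20852}$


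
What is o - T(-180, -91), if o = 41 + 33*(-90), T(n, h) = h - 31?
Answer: -2807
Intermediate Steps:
T(n, h) = -31 + h
o = -2929 (o = 41 - 2970 = -2929)
o - T(-180, -91) = -2929 - (-31 - 91) = -2929 - 1*(-122) = -2929 + 122 = -2807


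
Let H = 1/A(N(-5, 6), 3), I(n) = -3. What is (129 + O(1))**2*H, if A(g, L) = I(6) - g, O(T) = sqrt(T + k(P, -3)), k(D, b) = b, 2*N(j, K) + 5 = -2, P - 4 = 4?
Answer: 33278 + 516*I*sqrt(2) ≈ 33278.0 + 729.73*I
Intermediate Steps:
P = 8 (P = 4 + 4 = 8)
N(j, K) = -7/2 (N(j, K) = -5/2 + (1/2)*(-2) = -5/2 - 1 = -7/2)
O(T) = sqrt(-3 + T) (O(T) = sqrt(T - 3) = sqrt(-3 + T))
A(g, L) = -3 - g
H = 2 (H = 1/(-3 - 1*(-7/2)) = 1/(-3 + 7/2) = 1/(1/2) = 2)
(129 + O(1))**2*H = (129 + sqrt(-3 + 1))**2*2 = (129 + sqrt(-2))**2*2 = (129 + I*sqrt(2))**2*2 = 2*(129 + I*sqrt(2))**2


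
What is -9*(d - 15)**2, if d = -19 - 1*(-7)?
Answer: -6561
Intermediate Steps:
d = -12 (d = -19 + 7 = -12)
-9*(d - 15)**2 = -9*(-12 - 15)**2 = -9*(-27)**2 = -9*729 = -6561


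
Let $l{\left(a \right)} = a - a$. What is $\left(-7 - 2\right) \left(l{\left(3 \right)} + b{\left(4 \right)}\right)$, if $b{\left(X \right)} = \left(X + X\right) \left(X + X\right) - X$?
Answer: $-540$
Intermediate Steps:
$b{\left(X \right)} = - X + 4 X^{2}$ ($b{\left(X \right)} = 2 X 2 X - X = 4 X^{2} - X = - X + 4 X^{2}$)
$l{\left(a \right)} = 0$
$\left(-7 - 2\right) \left(l{\left(3 \right)} + b{\left(4 \right)}\right) = \left(-7 - 2\right) \left(0 + 4 \left(-1 + 4 \cdot 4\right)\right) = - 9 \left(0 + 4 \left(-1 + 16\right)\right) = - 9 \left(0 + 4 \cdot 15\right) = - 9 \left(0 + 60\right) = \left(-9\right) 60 = -540$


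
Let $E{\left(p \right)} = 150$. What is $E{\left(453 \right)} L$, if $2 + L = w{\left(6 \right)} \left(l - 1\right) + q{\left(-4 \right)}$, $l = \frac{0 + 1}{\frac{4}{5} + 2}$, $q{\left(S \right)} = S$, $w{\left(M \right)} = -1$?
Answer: $- \frac{5625}{7} \approx -803.57$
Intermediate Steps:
$l = \frac{5}{14}$ ($l = 1 \frac{1}{4 \cdot \frac{1}{5} + 2} = 1 \frac{1}{\frac{4}{5} + 2} = 1 \frac{1}{\frac{14}{5}} = 1 \cdot \frac{5}{14} = \frac{5}{14} \approx 0.35714$)
$L = - \frac{75}{14}$ ($L = -2 - \frac{47}{14} = - \frac{75}{14} \approx -5.3571$)
$E{\left(453 \right)} L = 150 \left(- \frac{75}{14}\right) = - \frac{5625}{7}$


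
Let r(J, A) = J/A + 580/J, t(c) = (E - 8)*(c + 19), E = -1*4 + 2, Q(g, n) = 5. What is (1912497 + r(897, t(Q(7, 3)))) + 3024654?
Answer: 354289733957/71760 ≈ 4.9371e+6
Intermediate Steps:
E = -2 (E = -4 + 2 = -2)
t(c) = -190 - 10*c (t(c) = (-2 - 8)*(c + 19) = -10*(19 + c) = -190 - 10*c)
r(J, A) = 580/J + J/A
(1912497 + r(897, t(Q(7, 3)))) + 3024654 = (1912497 + (580/897 + 897/(-190 - 10*5))) + 3024654 = (1912497 + (580*(1/897) + 897/(-190 - 50))) + 3024654 = (1912497 + (580/897 + 897/(-240))) + 3024654 = (1912497 + (580/897 + 897*(-1/240))) + 3024654 = (1912497 + (580/897 - 299/80)) + 3024654 = (1912497 - 221803/71760) + 3024654 = 137240562917/71760 + 3024654 = 354289733957/71760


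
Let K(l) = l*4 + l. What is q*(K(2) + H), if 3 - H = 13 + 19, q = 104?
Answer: -1976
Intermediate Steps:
K(l) = 5*l (K(l) = 4*l + l = 5*l)
H = -29 (H = 3 - (13 + 19) = 3 - 1*32 = 3 - 32 = -29)
q*(K(2) + H) = 104*(5*2 - 29) = 104*(10 - 29) = 104*(-19) = -1976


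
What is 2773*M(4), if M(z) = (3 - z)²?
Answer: 2773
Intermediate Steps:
2773*M(4) = 2773*(-3 + 4)² = 2773*1² = 2773*1 = 2773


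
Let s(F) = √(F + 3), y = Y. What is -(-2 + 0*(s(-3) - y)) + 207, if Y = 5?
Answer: 209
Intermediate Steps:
y = 5
s(F) = √(3 + F)
-(-2 + 0*(s(-3) - y)) + 207 = -(-2 + 0*(√(3 - 3) - 1*5)) + 207 = -(-2 + 0*(√0 - 5)) + 207 = -(-2 + 0*(0 - 5)) + 207 = -(-2 + 0*(-5)) + 207 = -(-2 + 0) + 207 = -1*(-2) + 207 = 2 + 207 = 209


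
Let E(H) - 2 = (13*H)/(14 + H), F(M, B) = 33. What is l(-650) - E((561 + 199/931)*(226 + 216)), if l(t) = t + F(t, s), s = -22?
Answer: -72981257303/115476807 ≈ -632.00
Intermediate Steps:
l(t) = 33 + t (l(t) = t + 33 = 33 + t)
E(H) = 2 + 13*H/(14 + H) (E(H) = 2 + (13*H)/(14 + H) = 2 + 13*H/(14 + H))
l(-650) - E((561 + 199/931)*(226 + 216)) = (33 - 650) - (28 + 15*((561 + 199/931)*(226 + 216)))/(14 + (561 + 199/931)*(226 + 216)) = -617 - (28 + 15*((561 + 199*(1/931))*442))/(14 + (561 + 199*(1/931))*442) = -617 - (28 + 15*((561 + 199/931)*442))/(14 + (561 + 199/931)*442) = -617 - (28 + 15*((522490/931)*442))/(14 + (522490/931)*442) = -617 - (28 + 15*(230940580/931))/(14 + 230940580/931) = -617 - (28 + 3464108700/931)/230953614/931 = -617 - 931*3464134768/(230953614*931) = -617 - 1*1732067384/115476807 = -617 - 1732067384/115476807 = -72981257303/115476807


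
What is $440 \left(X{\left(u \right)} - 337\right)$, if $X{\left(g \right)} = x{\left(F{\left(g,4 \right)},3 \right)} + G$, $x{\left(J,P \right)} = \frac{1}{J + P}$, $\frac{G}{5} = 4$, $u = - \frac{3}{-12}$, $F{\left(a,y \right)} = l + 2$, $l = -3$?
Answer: $-139260$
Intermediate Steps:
$F{\left(a,y \right)} = -1$ ($F{\left(a,y \right)} = -3 + 2 = -1$)
$u = \frac{1}{4}$ ($u = \left(-3\right) \left(- \frac{1}{12}\right) = \frac{1}{4} \approx 0.25$)
$G = 20$ ($G = 5 \cdot 4 = 20$)
$X{\left(g \right)} = \frac{41}{2}$ ($X{\left(g \right)} = \frac{1}{-1 + 3} + 20 = \frac{1}{2} + 20 = \frac{41}{2}$)
$440 \left(X{\left(u \right)} - 337\right) = 440 \left(\frac{41}{2} - 337\right) = 440 \left(- \frac{633}{2}\right) = -139260$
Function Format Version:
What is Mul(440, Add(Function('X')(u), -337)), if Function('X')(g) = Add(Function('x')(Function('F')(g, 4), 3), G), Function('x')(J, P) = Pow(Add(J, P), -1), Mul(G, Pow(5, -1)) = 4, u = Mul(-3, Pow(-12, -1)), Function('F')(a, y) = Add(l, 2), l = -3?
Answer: -139260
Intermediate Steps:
Function('F')(a, y) = -1 (Function('F')(a, y) = Add(-3, 2) = -1)
u = Rational(1, 4) (u = Mul(-3, Rational(-1, 12)) = Rational(1, 4) ≈ 0.25000)
G = 20 (G = Mul(5, 4) = 20)
Function('X')(g) = Rational(41, 2) (Function('X')(g) = Add(Pow(Add(-1, 3), -1), 20) = Add(Pow(2, -1), 20) = Add(Rational(1, 2), 20) = Rational(41, 2))
Mul(440, Add(Function('X')(u), -337)) = Mul(440, Add(Rational(41, 2), -337)) = Mul(440, Rational(-633, 2)) = -139260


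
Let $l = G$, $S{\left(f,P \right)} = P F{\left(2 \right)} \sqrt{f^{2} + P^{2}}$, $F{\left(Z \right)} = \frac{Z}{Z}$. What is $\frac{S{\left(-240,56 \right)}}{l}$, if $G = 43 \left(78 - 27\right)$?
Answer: $\frac{448 \sqrt{949}}{2193} \approx 6.2932$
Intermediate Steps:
$F{\left(Z \right)} = 1$
$G = 2193$ ($G = 43 \cdot 51 = 2193$)
$S{\left(f,P \right)} = P \sqrt{P^{2} + f^{2}}$ ($S{\left(f,P \right)} = P 1 \sqrt{f^{2} + P^{2}} = P \sqrt{P^{2} + f^{2}}$)
$l = 2193$
$\frac{S{\left(-240,56 \right)}}{l} = \frac{56 \sqrt{56^{2} + \left(-240\right)^{2}}}{2193} = 56 \sqrt{3136 + 57600} \cdot \frac{1}{2193} = 56 \sqrt{60736} \cdot \frac{1}{2193} = 56 \cdot 8 \sqrt{949} \cdot \frac{1}{2193} = 448 \sqrt{949} \cdot \frac{1}{2193} = \frac{448 \sqrt{949}}{2193}$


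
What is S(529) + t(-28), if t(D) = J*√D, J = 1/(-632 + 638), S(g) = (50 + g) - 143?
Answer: 436 + I*√7/3 ≈ 436.0 + 0.88192*I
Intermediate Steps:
S(g) = -93 + g
J = ⅙ (J = 1/6 = ⅙ ≈ 0.16667)
t(D) = √D/6
S(529) + t(-28) = (-93 + 529) + √(-28)/6 = 436 + (2*I*√7)/6 = 436 + I*√7/3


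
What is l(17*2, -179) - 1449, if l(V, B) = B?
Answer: -1628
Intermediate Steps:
l(17*2, -179) - 1449 = -179 - 1449 = -1628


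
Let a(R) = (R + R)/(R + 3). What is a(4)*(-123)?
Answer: -984/7 ≈ -140.57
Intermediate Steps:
a(R) = 2*R/(3 + R) (a(R) = (2*R)/(3 + R) = 2*R/(3 + R))
a(4)*(-123) = (2*4/(3 + 4))*(-123) = (2*4/7)*(-123) = (2*4*(1/7))*(-123) = (8/7)*(-123) = -984/7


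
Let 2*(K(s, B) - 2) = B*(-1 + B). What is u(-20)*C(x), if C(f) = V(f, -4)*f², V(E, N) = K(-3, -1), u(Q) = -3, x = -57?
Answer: -29241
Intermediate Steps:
K(s, B) = 2 + B*(-1 + B)/2 (K(s, B) = 2 + (B*(-1 + B))/2 = 2 + B*(-1 + B)/2)
V(E, N) = 3 (V(E, N) = 2 + (½)*(-1)² - ½*(-1) = 2 + (½)*1 + ½ = 2 + ½ + ½ = 3)
C(f) = 3*f²
u(-20)*C(x) = -9*(-57)² = -9*3249 = -3*9747 = -29241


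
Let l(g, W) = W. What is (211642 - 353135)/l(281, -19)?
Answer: 7447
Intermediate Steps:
(211642 - 353135)/l(281, -19) = (211642 - 353135)/(-19) = -141493*(-1/19) = 7447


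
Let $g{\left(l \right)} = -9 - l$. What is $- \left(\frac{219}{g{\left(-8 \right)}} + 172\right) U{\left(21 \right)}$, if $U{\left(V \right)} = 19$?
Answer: $893$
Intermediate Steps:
$- \left(\frac{219}{g{\left(-8 \right)}} + 172\right) U{\left(21 \right)} = - \left(\frac{219}{-9 - -8} + 172\right) 19 = - \left(\frac{219}{-9 + 8} + 172\right) 19 = - \left(\frac{219}{-1} + 172\right) 19 = - \left(219 \left(-1\right) + 172\right) 19 = - \left(-219 + 172\right) 19 = - \left(-47\right) 19 = \left(-1\right) \left(-893\right) = 893$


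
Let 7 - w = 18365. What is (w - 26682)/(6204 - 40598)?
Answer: 22520/17197 ≈ 1.3095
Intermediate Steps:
w = -18358 (w = 7 - 1*18365 = 7 - 18365 = -18358)
(w - 26682)/(6204 - 40598) = (-18358 - 26682)/(6204 - 40598) = -45040/(-34394) = -45040*(-1/34394) = 22520/17197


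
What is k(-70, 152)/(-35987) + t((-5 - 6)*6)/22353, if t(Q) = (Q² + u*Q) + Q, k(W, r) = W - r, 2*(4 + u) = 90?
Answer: 20655258/268139137 ≈ 0.077032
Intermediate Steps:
u = 41 (u = -4 + (½)*90 = -4 + 45 = 41)
t(Q) = Q² + 42*Q (t(Q) = (Q² + 41*Q) + Q = Q² + 42*Q)
k(-70, 152)/(-35987) + t((-5 - 6)*6)/22353 = (-70 - 1*152)/(-35987) + (((-5 - 6)*6)*(42 + (-5 - 6)*6))/22353 = (-70 - 152)*(-1/35987) + ((-11*6)*(42 - 11*6))*(1/22353) = -222*(-1/35987) - 66*(42 - 66)*(1/22353) = 222/35987 - 66*(-24)*(1/22353) = 222/35987 + 1584*(1/22353) = 222/35987 + 528/7451 = 20655258/268139137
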